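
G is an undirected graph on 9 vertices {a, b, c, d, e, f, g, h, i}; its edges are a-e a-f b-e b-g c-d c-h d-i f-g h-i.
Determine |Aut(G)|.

80

G has two connected components, {a, b, e, f, g} and {c, d, h, i}; each is 2-regular, so G = C_5 ⊔ C_4. No automorphism exchanges components of different sizes, hence Aut(G) is the direct product D_5 × D_4, order 80.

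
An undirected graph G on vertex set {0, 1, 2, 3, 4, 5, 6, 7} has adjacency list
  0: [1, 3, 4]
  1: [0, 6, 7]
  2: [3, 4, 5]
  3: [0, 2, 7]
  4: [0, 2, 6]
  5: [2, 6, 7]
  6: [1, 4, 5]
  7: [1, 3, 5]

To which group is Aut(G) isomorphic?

G is 3-regular and bipartite on 2^3 = 8 vertices with girth 4; it is the hypercube graph Q_3. Aut(Q_3) consists of the signed permutations of the 3 coordinate axes: 3! permutations times 2^3 sign flips, so |Aut| = 2^3·3! = 48.

the hyperoctahedral group B_3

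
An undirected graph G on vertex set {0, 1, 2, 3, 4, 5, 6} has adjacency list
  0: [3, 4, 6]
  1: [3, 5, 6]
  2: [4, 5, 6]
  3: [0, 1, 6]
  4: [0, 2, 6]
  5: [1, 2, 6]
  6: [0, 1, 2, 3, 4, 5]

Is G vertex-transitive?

Vertex 6 is the only vertex of degree 6, so every automorphism fixes it; G is not vertex-transitive.

No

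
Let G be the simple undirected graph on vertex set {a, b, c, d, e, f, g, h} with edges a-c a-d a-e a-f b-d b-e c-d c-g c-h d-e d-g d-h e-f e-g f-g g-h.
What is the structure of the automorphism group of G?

{e}

The degree sequence is [4, 2, 4, 6, 5, 3, 5, 3]. Checking the degree-preserving permutations of the vertex set shows that none except the identity preserves every edge, so Aut(G) is trivial.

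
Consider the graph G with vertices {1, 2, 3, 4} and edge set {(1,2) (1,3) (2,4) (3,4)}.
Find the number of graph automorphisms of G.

8

Every vertex has degree 2 and the graph is connected, so G is the 4-cycle C_4. C_4 has 4 rotations and 4 reflections, so Aut(C_4) ≅ D_4 of order 8.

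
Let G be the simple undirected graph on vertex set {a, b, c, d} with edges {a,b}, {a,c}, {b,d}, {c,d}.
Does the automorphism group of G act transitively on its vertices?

G is 2-regular and bipartite on 2^2 = 4 vertices with girth 4; it is the hypercube graph Q_2. The symmetry group of the 2-cube is the hyperoctahedral group B_2 = Z_2 ≀ S_2, of order 2^2·2! = 8. Under this action every vertex can be carried to every other, so G is vertex-transitive.

Yes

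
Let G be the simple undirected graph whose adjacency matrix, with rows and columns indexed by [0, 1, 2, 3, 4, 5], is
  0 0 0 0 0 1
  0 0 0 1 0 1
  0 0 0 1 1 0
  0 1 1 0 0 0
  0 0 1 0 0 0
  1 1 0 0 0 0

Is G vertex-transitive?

Automorphisms preserve degree, but G has vertices of degree 1 and vertices of degree 2; no automorphism maps one to the other, so G is not vertex-transitive.

No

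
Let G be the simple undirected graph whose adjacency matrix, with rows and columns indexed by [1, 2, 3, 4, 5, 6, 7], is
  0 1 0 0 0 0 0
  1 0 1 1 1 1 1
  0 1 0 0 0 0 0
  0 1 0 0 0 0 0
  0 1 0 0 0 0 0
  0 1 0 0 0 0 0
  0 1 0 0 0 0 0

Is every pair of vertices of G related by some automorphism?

Vertex 2 is the only vertex of degree 6, so every automorphism fixes it; G is not vertex-transitive.

No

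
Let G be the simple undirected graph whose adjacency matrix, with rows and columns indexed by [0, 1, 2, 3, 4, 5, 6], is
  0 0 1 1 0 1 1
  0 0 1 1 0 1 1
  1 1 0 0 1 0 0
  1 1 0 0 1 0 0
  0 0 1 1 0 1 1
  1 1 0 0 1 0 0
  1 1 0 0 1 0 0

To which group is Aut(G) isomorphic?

S_4 × S_3

The vertices split by degree into {0, 1, 4} (degree 4) and {2, 3, 5, 6} (degree 3); every edge runs between the two parts, so G is the complete bipartite graph K_{3,4}. The parts have unequal sizes, so no automorphism swaps them; each part is permuted independently, giving S_4 × S_3 of order 4!·3! = 144.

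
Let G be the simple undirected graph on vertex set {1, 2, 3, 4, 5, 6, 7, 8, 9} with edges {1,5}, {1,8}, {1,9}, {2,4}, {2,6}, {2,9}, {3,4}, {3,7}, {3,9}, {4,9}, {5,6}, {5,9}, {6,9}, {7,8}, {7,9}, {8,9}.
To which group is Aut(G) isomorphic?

the dihedral group of order 16

Vertex 9 is the unique vertex of degree 8; the remaining 8 vertices each have degree 3 and induce a cycle, so G is the wheel on 9 vertices with hub 9. With the hub fixed, the remaining symmetry is that of the rim cycle C_8, giving the dihedral group D_8.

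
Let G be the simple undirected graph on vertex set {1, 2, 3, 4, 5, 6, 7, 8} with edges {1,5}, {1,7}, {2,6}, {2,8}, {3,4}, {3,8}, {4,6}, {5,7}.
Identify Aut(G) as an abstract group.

G has two connected components, {2, 3, 4, 6, 8} and {1, 5, 7}; each is 2-regular, so G = C_5 ⊔ C_3. The components are non-isomorphic (different sizes), so Aut(G) = Aut(C_5) × Aut(C_3) = D_5 × D_3 of order 10·6 = 60.

D_5 × D_3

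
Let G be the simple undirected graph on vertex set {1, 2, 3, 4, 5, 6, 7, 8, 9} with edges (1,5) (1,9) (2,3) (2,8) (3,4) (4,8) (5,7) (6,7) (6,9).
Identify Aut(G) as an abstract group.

D_5 × D_4

G has two connected components, {1, 5, 6, 7, 9} and {2, 3, 4, 8}; each is 2-regular, so G = C_5 ⊔ C_4. The components are non-isomorphic (different sizes), so Aut(G) = Aut(C_5) × Aut(C_4) = D_5 × D_4 of order 10·8 = 80.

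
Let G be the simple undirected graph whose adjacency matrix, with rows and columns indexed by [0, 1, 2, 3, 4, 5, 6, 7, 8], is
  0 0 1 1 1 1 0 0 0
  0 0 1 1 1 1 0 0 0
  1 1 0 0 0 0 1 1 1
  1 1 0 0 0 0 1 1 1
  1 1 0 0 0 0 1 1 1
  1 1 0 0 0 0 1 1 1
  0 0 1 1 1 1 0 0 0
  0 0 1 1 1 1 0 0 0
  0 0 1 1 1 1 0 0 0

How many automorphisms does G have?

The vertices split by degree into {2, 3, 4, 5} (degree 5) and {0, 1, 6, 7, 8} (degree 4); every edge runs between the two parts, so G is the complete bipartite graph K_{4,5}. The parts have unequal sizes, so no automorphism swaps them; each part is permuted independently, giving S_4 × S_5 of order 4!·5! = 2880.

2880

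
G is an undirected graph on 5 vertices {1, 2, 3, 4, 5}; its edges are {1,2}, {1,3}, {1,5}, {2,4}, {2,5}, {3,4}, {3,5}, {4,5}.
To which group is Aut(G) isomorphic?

the dihedral group of order 8

Vertex 5 is the unique vertex of degree 4; the remaining 4 vertices each have degree 3 and induce a cycle, so G is the wheel on 5 vertices with hub 5. Every automorphism fixes the hub and acts on the rim 4-cycle, so Aut(G) ≅ Aut(C_4) = D_4 of order 8.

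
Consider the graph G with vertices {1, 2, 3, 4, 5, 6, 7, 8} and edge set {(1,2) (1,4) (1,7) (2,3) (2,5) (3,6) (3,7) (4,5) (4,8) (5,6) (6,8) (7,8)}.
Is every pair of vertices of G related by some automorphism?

Yes

G is 3-regular and bipartite on 2^3 = 8 vertices with girth 4; it is the hypercube graph Q_3. The symmetry group of the 3-cube is the hyperoctahedral group B_3 = Z_2 ≀ S_3, of order 2^3·3! = 48. Under this action every vertex can be carried to every other, so G is vertex-transitive.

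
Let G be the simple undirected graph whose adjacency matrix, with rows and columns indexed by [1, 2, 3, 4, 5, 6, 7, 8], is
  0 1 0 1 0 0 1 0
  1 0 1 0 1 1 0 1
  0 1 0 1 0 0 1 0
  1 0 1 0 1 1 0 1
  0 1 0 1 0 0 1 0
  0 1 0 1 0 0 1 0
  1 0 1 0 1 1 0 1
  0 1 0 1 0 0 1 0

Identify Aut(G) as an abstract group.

The vertices split by degree into {2, 4, 7} (degree 5) and {1, 3, 5, 6, 8} (degree 3); every edge runs between the two parts, so G is the complete bipartite graph K_{3,5}. The parts have unequal sizes, so no automorphism swaps them; each part is permuted independently, giving S_3 × S_5 of order 3!·5! = 720.

S_3 × S_5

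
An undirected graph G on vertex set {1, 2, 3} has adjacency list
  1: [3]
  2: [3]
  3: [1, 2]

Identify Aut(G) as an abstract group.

Z_2

The degree sequence is [1, 1, 2]; the two degree-1 vertices 1 and 2 are the ends of a path, so G = P_3. A path has exactly one nontrivial symmetry — reversal — giving Aut(G) of order 2.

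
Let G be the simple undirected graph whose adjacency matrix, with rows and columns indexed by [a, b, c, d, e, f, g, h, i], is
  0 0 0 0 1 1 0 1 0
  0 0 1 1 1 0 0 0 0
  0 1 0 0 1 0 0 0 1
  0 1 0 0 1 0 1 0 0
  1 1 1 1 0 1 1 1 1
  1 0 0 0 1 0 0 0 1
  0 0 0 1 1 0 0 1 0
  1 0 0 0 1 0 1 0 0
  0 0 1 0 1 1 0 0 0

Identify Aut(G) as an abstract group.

Vertex e is the unique vertex of degree 8; the remaining 8 vertices each have degree 3 and induce a cycle, so G is the wheel on 9 vertices with hub e. Every automorphism fixes the hub and acts on the rim 8-cycle, so Aut(G) ≅ Aut(C_8) = D_8 of order 16.

the dihedral group of order 16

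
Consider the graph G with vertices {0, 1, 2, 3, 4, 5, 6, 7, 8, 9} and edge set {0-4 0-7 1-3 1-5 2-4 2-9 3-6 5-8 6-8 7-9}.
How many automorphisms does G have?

G has two connected components, {0, 2, 4, 7, 9} and {1, 3, 5, 6, 8}; each is 2-regular, so G = C_5 ⊔ C_5. Aut of a disjoint union of two copies of C_5 is the wreath product D_5 ≀ Z_2, of order 2·10² = 200.

200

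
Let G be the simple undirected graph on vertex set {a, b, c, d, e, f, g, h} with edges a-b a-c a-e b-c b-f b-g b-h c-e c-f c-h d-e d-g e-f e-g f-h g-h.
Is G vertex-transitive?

Vertex a is the only vertex of degree 3, so every automorphism fixes it; G is not vertex-transitive.

No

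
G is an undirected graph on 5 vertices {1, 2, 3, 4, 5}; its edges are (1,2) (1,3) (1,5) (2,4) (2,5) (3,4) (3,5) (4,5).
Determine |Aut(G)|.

8

Vertex 5 is the unique vertex of degree 4; the remaining 4 vertices each have degree 3 and induce a cycle, so G is the wheel on 5 vertices with hub 5. With the hub fixed, the remaining symmetry is that of the rim cycle C_4, giving the dihedral group D_4.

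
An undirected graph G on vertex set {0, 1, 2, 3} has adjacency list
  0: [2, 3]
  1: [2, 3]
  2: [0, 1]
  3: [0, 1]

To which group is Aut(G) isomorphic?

Every vertex has degree 2 and the graph is connected, so G is the 4-cycle C_4. The automorphisms of the 4-cycle are exactly the symmetries of a regular 4-gon: the dihedral group D_4, |D_4| = 8.

D_4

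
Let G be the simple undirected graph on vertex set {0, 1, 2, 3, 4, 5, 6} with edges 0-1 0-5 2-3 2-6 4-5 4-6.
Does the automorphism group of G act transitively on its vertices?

No

Automorphisms preserve degree, but G has vertices of degree 1 and vertices of degree 2; no automorphism maps one to the other, so G is not vertex-transitive.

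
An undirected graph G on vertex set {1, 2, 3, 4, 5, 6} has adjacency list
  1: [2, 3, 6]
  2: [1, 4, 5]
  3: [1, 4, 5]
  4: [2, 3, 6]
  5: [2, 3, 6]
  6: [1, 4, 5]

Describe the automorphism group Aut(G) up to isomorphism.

G is 3-regular and bipartite with parts {1, 4, 5} and {2, 3, 6} (each part is independent and every cross-pair is an edge), so G = K_{3,3}. Each part can be permuted independently (S_3 × S_3) and the two equal-size parts can also be swapped, giving (S_3 × S_3) ⋊ Z_2 of order 2·(3!)² = 72.

(S_3 × S_3) ⋊ Z_2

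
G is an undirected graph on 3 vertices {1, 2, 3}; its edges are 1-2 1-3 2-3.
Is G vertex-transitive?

Yes

All 3 vertices are pairwise adjacent: G = K_3. Every bijection on the vertex set is an automorphism of K_3; hence Aut(K_3) ≅ S_3, order 6. Under this action every vertex can be carried to every other, so G is vertex-transitive.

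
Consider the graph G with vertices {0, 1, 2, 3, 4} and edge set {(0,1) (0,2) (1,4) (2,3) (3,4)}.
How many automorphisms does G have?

10

Every vertex has degree 2 and the graph is connected, so G is the 5-cycle C_5. C_5 has 5 rotations and 5 reflections, so Aut(C_5) ≅ D_5 of order 10.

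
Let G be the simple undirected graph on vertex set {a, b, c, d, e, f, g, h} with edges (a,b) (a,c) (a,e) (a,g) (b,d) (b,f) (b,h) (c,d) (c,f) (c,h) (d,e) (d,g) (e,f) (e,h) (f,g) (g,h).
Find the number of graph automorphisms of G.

G is 4-regular and bipartite with parts {b, c, e, g} and {a, d, f, h} (each part is independent and every cross-pair is an edge), so G = K_{4,4}. Each part can be permuted independently (S_4 × S_4) and the two equal-size parts can also be swapped, giving (S_4 × S_4) ⋊ Z_2 of order 2·(4!)² = 1152.

1152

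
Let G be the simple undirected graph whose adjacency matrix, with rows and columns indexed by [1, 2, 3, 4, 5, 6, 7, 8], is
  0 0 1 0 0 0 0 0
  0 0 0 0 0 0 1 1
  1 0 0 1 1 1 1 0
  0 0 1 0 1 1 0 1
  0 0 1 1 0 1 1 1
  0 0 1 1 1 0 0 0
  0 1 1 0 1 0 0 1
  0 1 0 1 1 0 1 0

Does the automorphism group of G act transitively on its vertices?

Vertex 1 is the only vertex of degree 1, so every automorphism fixes it; G is not vertex-transitive.

No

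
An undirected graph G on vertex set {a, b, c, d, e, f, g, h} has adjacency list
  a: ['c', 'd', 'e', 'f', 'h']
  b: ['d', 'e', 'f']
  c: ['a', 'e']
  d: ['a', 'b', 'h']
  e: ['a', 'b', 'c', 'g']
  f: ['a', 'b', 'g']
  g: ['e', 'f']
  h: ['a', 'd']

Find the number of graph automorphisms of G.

1

The degree sequence is [5, 3, 2, 3, 4, 3, 2, 2]. Checking the degree-preserving permutations of the vertex set shows that none except the identity preserves every edge, so Aut(G) is trivial.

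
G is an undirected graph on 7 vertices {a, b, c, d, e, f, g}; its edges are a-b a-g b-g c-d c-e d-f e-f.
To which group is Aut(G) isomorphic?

D_3 × D_4

G has two connected components, {c, d, e, f} and {a, b, g}; each is 2-regular, so G = C_4 ⊔ C_3. No automorphism exchanges components of different sizes, hence Aut(G) is the direct product D_3 × D_4, order 48.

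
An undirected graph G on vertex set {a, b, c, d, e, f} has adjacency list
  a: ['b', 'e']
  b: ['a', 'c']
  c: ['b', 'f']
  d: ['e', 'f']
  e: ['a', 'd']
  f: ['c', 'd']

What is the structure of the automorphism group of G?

G is 2-regular and connected on 6 vertices, i.e. the cycle C_6. C_6 has 6 rotations and 6 reflections, so Aut(C_6) ≅ D_6 of order 12.

D_6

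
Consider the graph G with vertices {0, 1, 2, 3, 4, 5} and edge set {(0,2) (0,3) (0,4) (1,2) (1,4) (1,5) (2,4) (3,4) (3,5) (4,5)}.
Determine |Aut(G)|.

10

Vertex 4 is the unique vertex of degree 5; the remaining 5 vertices each have degree 3 and induce a cycle, so G is the wheel on 6 vertices with hub 4. Every automorphism fixes the hub and acts on the rim 5-cycle, so Aut(G) ≅ Aut(C_5) = D_5 of order 10.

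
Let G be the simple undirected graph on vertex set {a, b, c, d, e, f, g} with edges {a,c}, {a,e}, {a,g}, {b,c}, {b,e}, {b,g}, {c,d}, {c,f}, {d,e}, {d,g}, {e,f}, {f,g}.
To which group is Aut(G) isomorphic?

S_4 × S_3

The vertices split by degree into {c, e, g} (degree 4) and {a, b, d, f} (degree 3); every edge runs between the two parts, so G is the complete bipartite graph K_{3,4}. Automorphisms preserve the bipartition setwise (since the parts differ in size) and act as S_4 × S_3 within it; |Aut| = 144.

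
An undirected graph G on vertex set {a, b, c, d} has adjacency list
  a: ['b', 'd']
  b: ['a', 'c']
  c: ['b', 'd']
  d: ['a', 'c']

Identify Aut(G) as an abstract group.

G is 2-regular and connected on 4 vertices, i.e. the cycle C_4. The automorphisms of the 4-cycle are exactly the symmetries of a regular 4-gon: the dihedral group D_4, |D_4| = 8.

the dihedral group of order 8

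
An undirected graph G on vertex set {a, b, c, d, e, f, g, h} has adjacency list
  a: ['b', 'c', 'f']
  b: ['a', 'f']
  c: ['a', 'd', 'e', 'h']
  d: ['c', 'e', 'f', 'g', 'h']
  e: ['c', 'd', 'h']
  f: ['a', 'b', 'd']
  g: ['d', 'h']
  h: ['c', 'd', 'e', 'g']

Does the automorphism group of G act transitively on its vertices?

Vertex d is the only vertex of degree 5, so every automorphism fixes it; G is not vertex-transitive.

No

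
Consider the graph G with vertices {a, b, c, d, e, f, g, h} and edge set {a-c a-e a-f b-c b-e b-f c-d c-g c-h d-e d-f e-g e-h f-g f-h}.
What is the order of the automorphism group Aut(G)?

The vertices split by degree into {c, e, f} (degree 5) and {a, b, d, g, h} (degree 3); every edge runs between the two parts, so G is the complete bipartite graph K_{3,5}. The parts have unequal sizes, so no automorphism swaps them; each part is permuted independently, giving S_5 × S_3 of order 5!·3! = 720.

720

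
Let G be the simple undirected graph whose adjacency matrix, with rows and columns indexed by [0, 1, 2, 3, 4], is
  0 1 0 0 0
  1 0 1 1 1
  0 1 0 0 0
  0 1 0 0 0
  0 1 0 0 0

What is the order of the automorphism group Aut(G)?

Vertex 1 has degree 4 and every other vertex has degree 1, so G is the star K_{1,4} with centre 1. The 4 leaves are pairwise interchangeable while the centre is fixed, giving Aut(G) = S_4.

24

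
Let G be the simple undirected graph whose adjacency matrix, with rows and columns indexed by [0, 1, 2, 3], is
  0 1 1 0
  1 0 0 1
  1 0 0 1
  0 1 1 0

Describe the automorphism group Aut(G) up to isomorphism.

D_4

Every vertex has degree 2 and the graph is connected, so G is the 4-cycle C_4. C_4 has 4 rotations and 4 reflections, so Aut(C_4) ≅ D_4 of order 8.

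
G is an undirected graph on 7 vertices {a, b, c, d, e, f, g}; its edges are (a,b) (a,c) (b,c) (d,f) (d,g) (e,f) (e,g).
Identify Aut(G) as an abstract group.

G has two connected components, {d, e, f, g} and {a, b, c}; each is 2-regular, so G = C_4 ⊔ C_3. The components are non-isomorphic (different sizes), so Aut(G) = Aut(C_3) × Aut(C_4) = D_3 × D_4 of order 6·8 = 48.

D_3 × D_4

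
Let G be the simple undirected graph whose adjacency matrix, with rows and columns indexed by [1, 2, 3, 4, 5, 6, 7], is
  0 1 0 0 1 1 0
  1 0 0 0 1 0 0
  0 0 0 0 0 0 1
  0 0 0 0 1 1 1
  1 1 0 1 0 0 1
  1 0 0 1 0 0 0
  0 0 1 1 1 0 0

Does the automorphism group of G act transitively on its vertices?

No

Vertex 3 is the only vertex of degree 1, so every automorphism fixes it; G is not vertex-transitive.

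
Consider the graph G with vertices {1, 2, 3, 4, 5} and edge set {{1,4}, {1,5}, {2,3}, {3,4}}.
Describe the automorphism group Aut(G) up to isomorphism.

The degree sequence is [2, 1, 2, 2, 1]; the two degree-1 vertices 2 and 5 are the ends of a path, so G = P_5. The only nontrivial automorphism of a path is the end-to-end reflection, so Aut(G) ≅ Z_2.

C_2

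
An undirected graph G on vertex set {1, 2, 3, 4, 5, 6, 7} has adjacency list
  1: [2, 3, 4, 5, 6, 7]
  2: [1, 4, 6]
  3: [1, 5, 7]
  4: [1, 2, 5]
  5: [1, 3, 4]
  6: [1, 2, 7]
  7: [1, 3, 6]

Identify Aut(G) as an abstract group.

D_6

Vertex 1 is the unique vertex of degree 6; the remaining 6 vertices each have degree 3 and induce a cycle, so G is the wheel on 7 vertices with hub 1. With the hub fixed, the remaining symmetry is that of the rim cycle C_6, giving the dihedral group D_6.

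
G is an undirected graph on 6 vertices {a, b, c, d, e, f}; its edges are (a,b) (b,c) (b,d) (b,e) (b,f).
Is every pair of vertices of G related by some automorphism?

Vertex b is the only vertex of degree 5, so every automorphism fixes it; G is not vertex-transitive.

No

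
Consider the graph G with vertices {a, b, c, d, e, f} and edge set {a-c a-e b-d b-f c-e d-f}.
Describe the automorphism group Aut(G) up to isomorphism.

G has two connected components, {b, d, f} and {a, c, e}; each is 2-regular, so G = C_3 ⊔ C_3. With two isomorphic components, Aut(G) = Aut(C_3) ≀ S_2 = (D_3 × D_3) ⋊ Z_2: permute each cycle by D_3, then optionally swap the two cycles. Order 2·(2·3)² = 72.

(D_3 × D_3) ⋊ Z_2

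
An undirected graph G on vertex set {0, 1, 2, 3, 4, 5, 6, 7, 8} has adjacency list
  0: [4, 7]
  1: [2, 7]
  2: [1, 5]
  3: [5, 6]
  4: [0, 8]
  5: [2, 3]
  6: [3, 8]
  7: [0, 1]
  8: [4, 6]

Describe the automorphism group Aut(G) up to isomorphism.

G is 2-regular and connected on 9 vertices, i.e. the cycle C_9. C_9 has 9 rotations and 9 reflections, so Aut(C_9) ≅ D_9 of order 18.

the dihedral group of order 18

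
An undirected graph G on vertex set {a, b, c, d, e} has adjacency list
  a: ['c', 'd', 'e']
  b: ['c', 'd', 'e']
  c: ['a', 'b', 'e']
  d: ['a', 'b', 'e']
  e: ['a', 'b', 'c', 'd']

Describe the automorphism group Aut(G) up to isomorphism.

Vertex e is the unique vertex of degree 4; the remaining 4 vertices each have degree 3 and induce a cycle, so G is the wheel on 5 vertices with hub e. With the hub fixed, the remaining symmetry is that of the rim cycle C_4, giving the dihedral group D_4.

D_4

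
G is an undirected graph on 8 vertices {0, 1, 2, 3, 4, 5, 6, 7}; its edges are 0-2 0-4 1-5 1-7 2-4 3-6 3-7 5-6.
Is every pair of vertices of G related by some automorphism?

No

G has two connected components, {1, 3, 5, 6, 7} and {0, 2, 4}; each is 2-regular, so G = C_5 ⊔ C_3. The orbit of 0 under Aut(G) is {0, 2, 4}, which does not contain 1, so G is not vertex-transitive.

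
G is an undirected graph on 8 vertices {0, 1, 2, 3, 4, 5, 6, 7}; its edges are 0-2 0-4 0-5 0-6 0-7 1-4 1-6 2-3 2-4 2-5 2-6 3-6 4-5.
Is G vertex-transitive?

Vertex 5 is the only vertex of degree 3, so every automorphism fixes it; G is not vertex-transitive.

No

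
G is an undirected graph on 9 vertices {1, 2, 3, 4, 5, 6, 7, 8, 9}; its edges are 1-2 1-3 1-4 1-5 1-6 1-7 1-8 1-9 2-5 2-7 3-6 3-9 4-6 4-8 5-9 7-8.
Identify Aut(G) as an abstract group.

Vertex 1 is the unique vertex of degree 8; the remaining 8 vertices each have degree 3 and induce a cycle, so G is the wheel on 9 vertices with hub 1. With the hub fixed, the remaining symmetry is that of the rim cycle C_8, giving the dihedral group D_8.

D_8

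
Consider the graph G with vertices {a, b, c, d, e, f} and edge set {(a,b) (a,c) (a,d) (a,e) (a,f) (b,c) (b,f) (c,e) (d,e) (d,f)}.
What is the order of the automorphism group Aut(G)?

10

Vertex a is the unique vertex of degree 5; the remaining 5 vertices each have degree 3 and induce a cycle, so G is the wheel on 6 vertices with hub a. Every automorphism fixes the hub and acts on the rim 5-cycle, so Aut(G) ≅ Aut(C_5) = D_5 of order 10.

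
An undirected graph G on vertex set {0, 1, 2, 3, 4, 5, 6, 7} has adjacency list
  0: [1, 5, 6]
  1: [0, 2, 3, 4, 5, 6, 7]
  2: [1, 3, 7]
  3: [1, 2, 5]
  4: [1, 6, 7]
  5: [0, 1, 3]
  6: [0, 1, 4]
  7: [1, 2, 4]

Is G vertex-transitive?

No

Vertex 1 is the only vertex of degree 7, so every automorphism fixes it; G is not vertex-transitive.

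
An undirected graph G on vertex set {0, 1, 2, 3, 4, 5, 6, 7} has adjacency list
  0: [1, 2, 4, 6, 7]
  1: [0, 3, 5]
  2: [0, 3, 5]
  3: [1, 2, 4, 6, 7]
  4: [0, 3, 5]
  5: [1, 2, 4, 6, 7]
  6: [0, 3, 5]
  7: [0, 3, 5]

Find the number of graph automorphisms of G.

The vertices split by degree into {0, 3, 5} (degree 5) and {1, 2, 4, 6, 7} (degree 3); every edge runs between the two parts, so G is the complete bipartite graph K_{3,5}. The parts have unequal sizes, so no automorphism swaps them; each part is permuted independently, giving S_5 × S_3 of order 5!·3! = 720.

720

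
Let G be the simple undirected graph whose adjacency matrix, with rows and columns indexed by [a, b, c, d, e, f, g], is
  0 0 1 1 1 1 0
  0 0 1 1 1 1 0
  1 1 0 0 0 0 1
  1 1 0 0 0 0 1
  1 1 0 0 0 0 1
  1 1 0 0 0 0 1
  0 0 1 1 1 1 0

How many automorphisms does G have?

The vertices split by degree into {a, b, g} (degree 4) and {c, d, e, f} (degree 3); every edge runs between the two parts, so G is the complete bipartite graph K_{3,4}. Automorphisms preserve the bipartition setwise (since the parts differ in size) and act as S_4 × S_3 within it; |Aut| = 144.

144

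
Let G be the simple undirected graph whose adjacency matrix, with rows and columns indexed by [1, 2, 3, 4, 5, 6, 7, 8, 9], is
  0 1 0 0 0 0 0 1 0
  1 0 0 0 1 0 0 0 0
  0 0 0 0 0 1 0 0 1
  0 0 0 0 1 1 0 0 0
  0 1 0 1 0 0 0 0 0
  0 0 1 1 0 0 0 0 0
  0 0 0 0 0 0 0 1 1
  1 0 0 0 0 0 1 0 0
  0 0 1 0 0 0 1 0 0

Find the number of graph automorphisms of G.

18

G is 2-regular and connected on 9 vertices, i.e. the cycle C_9. The automorphisms of the 9-cycle are exactly the symmetries of a regular 9-gon: the dihedral group D_9, |D_9| = 18.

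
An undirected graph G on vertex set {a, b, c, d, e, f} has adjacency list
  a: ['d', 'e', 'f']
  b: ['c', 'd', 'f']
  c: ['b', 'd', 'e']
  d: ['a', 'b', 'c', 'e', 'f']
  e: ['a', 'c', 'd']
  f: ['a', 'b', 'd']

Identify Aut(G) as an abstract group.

the dihedral group of order 10

Vertex d is the unique vertex of degree 5; the remaining 5 vertices each have degree 3 and induce a cycle, so G is the wheel on 6 vertices with hub d. Every automorphism fixes the hub and acts on the rim 5-cycle, so Aut(G) ≅ Aut(C_5) = D_5 of order 10.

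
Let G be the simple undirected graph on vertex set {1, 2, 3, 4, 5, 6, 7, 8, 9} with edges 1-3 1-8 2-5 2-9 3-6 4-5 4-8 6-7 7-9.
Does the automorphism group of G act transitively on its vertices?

G is 2-regular and connected on 9 vertices, i.e. the cycle C_9. C_9 has 9 rotations and 9 reflections, so Aut(C_9) ≅ D_9 of order 18. This group acts transitively on the 9 vertices.

Yes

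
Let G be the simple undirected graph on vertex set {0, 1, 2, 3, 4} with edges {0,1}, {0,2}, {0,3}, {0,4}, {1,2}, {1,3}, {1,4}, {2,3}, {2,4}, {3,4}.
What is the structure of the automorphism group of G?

All 5 vertices are pairwise adjacent: G = K_5. Every bijection on the vertex set is an automorphism of K_5; hence Aut(K_5) ≅ S_5, order 120.

S_5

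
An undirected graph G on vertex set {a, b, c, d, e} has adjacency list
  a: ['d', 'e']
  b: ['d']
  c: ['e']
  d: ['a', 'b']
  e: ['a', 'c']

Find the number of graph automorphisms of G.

The degree sequence is [2, 1, 1, 2, 2]; the two degree-1 vertices b and c are the ends of a path, so G = P_5. A path has exactly one nontrivial symmetry — reversal — giving Aut(G) of order 2.

2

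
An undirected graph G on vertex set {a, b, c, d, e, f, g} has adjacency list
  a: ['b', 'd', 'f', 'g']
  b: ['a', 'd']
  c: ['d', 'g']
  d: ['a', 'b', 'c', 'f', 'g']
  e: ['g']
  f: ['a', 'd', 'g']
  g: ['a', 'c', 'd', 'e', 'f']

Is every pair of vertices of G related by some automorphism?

Vertex a is the only vertex of degree 4, so every automorphism fixes it; G is not vertex-transitive.

No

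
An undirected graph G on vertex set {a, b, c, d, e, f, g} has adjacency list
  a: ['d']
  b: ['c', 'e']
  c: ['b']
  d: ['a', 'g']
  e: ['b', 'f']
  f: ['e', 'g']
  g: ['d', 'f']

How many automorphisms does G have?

The degree sequence is [1, 2, 1, 2, 2, 2, 2]; the two degree-1 vertices a and c are the ends of a path, so G = P_7. The only nontrivial automorphism of a path is the end-to-end reflection, so Aut(G) ≅ Z_2.

2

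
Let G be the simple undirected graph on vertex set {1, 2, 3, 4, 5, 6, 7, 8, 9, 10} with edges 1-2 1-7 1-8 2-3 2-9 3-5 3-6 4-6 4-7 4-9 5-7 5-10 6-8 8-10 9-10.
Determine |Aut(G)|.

120

G is 3-regular on 10 vertices with no triangles and no 4-cycles (girth 5): this is the Petersen graph. It is a classical fact that the Petersen graph has automorphism group S_5 (order 120), arising from its description as the Kneser graph K(5,2).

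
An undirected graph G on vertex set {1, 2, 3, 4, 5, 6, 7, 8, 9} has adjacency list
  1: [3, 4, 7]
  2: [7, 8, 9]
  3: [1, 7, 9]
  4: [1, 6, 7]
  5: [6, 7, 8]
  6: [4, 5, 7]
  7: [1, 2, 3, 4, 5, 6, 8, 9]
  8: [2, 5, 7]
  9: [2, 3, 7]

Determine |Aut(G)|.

Vertex 7 is the unique vertex of degree 8; the remaining 8 vertices each have degree 3 and induce a cycle, so G is the wheel on 9 vertices with hub 7. Every automorphism fixes the hub and acts on the rim 8-cycle, so Aut(G) ≅ Aut(C_8) = D_8 of order 16.

16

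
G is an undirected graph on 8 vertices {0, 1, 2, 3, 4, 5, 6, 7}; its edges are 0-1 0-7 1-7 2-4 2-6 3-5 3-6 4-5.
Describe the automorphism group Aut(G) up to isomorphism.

G has two connected components, {2, 3, 4, 5, 6} and {0, 1, 7}; each is 2-regular, so G = C_5 ⊔ C_3. The components are non-isomorphic (different sizes), so Aut(G) = Aut(C_3) × Aut(C_5) = D_3 × D_5 of order 6·10 = 60.

D_3 × D_5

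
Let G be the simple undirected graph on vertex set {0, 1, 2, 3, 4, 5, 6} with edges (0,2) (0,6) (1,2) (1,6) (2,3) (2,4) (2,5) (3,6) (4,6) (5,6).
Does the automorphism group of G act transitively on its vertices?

Automorphisms preserve degree, but G has vertices of degree 2 and vertices of degree 5; no automorphism maps one to the other, so G is not vertex-transitive.

No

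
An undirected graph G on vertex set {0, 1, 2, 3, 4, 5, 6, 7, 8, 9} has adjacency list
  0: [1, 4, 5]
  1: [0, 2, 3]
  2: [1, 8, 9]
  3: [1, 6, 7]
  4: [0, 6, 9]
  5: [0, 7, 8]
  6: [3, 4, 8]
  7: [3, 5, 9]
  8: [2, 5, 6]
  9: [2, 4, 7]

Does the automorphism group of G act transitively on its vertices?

G is 3-regular on 10 vertices with no triangles and no 4-cycles (girth 5): this is the Petersen graph. Viewing the Petersen graph as the Kneser graph K(5,2) — vertices are 2-subsets of {1,…,5}, edges join disjoint pairs — its automorphisms are exactly the permutations of the 5-element set, so Aut ≅ S_5 of order 120. Under this action every vertex can be carried to every other, so G is vertex-transitive.

Yes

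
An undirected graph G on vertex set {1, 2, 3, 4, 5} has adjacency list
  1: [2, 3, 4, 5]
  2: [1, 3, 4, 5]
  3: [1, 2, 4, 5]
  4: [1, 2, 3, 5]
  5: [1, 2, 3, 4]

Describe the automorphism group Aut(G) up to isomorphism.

Every vertex has degree 4, so G is the complete graph K_5. Any permutation of the 5 vertices preserves K_5, so Aut(K_5) = S_5 of order 5! = 120.

the symmetric group on 5 letters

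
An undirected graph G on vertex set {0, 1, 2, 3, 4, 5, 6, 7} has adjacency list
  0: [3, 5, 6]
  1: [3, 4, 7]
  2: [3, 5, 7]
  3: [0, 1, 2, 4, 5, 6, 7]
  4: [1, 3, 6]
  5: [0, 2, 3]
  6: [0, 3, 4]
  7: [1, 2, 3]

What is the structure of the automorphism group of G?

D_7

Vertex 3 is the unique vertex of degree 7; the remaining 7 vertices each have degree 3 and induce a cycle, so G is the wheel on 8 vertices with hub 3. With the hub fixed, the remaining symmetry is that of the rim cycle C_7, giving the dihedral group D_7.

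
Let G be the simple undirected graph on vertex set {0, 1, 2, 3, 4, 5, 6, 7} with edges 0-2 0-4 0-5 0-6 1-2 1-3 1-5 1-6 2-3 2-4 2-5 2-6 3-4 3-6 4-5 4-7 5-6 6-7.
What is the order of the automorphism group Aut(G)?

The degree sequence is [4, 4, 6, 4, 5, 5, 6, 2]. Checking the degree-preserving permutations of the vertex set shows that none except the identity preserves every edge, so Aut(G) is trivial.

1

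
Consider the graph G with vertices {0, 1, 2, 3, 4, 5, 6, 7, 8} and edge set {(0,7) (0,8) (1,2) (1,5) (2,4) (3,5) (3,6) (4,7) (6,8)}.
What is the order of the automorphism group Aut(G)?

18

Every vertex has degree 2 and the graph is connected, so G is the 9-cycle C_9. C_9 has 9 rotations and 9 reflections, so Aut(C_9) ≅ D_9 of order 18.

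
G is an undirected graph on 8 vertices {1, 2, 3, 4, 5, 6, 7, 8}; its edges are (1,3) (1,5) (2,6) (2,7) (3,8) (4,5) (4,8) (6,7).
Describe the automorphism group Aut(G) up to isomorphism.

D_5 × D_3

G has two connected components, {1, 3, 4, 5, 8} and {2, 6, 7}; each is 2-regular, so G = C_5 ⊔ C_3. No automorphism exchanges components of different sizes, hence Aut(G) is the direct product D_5 × D_3, order 60.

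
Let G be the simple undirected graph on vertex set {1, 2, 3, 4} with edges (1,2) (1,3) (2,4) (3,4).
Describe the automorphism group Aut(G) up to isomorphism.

D_4

Every vertex has degree 2 and the graph is connected, so G is the 4-cycle C_4. C_4 has 4 rotations and 4 reflections, so Aut(C_4) ≅ D_4 of order 8.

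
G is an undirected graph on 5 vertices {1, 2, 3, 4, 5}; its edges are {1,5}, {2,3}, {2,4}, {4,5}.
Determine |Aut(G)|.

2

The degree sequence is [1, 2, 1, 2, 2]; the two degree-1 vertices 1 and 3 are the ends of a path, so G = P_5. A path has exactly one nontrivial symmetry — reversal — giving Aut(G) of order 2.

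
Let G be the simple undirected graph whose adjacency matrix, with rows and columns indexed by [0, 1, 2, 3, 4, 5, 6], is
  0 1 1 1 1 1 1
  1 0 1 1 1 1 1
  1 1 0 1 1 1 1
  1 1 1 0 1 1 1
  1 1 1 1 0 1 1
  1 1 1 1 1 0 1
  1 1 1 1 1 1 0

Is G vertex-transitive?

Yes

Every vertex has degree 6, so G is the complete graph K_7. Any permutation of the 7 vertices preserves K_7, so Aut(K_7) = S_7 of order 7! = 5040. This group acts transitively on the 7 vertices.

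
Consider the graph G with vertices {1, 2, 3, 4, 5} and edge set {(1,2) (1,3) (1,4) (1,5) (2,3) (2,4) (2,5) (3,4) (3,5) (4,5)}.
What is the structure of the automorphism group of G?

the symmetric group on 5 letters

Every vertex has degree 4, so G is the complete graph K_5. Any permutation of the 5 vertices preserves K_5, so Aut(K_5) = S_5 of order 5! = 120.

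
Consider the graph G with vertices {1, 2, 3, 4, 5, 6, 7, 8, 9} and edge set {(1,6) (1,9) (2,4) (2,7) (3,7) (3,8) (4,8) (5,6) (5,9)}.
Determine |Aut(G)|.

80

G has two connected components, {2, 3, 4, 7, 8} and {1, 5, 6, 9}; each is 2-regular, so G = C_5 ⊔ C_4. No automorphism exchanges components of different sizes, hence Aut(G) is the direct product D_5 × D_4, order 80.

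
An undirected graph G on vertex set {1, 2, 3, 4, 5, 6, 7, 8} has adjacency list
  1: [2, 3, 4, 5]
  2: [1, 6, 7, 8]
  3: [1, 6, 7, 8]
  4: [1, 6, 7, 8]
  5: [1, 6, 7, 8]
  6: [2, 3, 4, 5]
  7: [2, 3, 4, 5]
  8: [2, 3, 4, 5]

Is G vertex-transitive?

Yes

G is 4-regular and bipartite with parts {2, 3, 4, 5} and {1, 6, 7, 8} (each part is independent and every cross-pair is an edge), so G = K_{4,4}. Aut(K_{4,4}) is the wreath product S_4 ≀ Z_2: permute within each part, then optionally swap the parts; |Aut| = 2·(4!)² = 1152. This group acts transitively on the 8 vertices.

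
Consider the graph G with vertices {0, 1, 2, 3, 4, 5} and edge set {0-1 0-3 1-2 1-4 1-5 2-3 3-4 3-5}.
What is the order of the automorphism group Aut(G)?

48

The vertices split by degree into {1, 3} (degree 4) and {0, 2, 4, 5} (degree 2); every edge runs between the two parts, so G is the complete bipartite graph K_{2,4}. The parts have unequal sizes, so no automorphism swaps them; each part is permuted independently, giving S_2 × S_4 of order 2!·4! = 48.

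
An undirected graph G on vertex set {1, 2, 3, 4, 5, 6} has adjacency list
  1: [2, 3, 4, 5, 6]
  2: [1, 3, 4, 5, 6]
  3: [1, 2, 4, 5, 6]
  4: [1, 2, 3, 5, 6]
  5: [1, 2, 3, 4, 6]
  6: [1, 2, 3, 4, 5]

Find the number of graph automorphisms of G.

720

Every vertex has degree 5, so G is the complete graph K_6. Any permutation of the 6 vertices preserves K_6, so Aut(K_6) = S_6 of order 6! = 720.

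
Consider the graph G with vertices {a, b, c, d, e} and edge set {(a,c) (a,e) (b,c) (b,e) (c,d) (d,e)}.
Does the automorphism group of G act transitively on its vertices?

Automorphisms preserve degree, but G has vertices of degree 2 and vertices of degree 3; no automorphism maps one to the other, so G is not vertex-transitive.

No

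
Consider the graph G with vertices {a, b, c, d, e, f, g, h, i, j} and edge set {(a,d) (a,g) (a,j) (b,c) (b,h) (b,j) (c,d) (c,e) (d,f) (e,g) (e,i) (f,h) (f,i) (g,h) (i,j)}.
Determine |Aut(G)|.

G is 3-regular on 10 vertices with no triangles and no 4-cycles (girth 5): this is the Petersen graph. It is a classical fact that the Petersen graph has automorphism group S_5 (order 120), arising from its description as the Kneser graph K(5,2).

120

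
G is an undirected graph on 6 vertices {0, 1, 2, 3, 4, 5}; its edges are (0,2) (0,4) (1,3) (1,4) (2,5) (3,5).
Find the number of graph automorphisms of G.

12

Every vertex has degree 2 and the graph is connected, so G is the 6-cycle C_6. The automorphisms of the 6-cycle are exactly the symmetries of a regular 6-gon: the dihedral group D_6, |D_6| = 12.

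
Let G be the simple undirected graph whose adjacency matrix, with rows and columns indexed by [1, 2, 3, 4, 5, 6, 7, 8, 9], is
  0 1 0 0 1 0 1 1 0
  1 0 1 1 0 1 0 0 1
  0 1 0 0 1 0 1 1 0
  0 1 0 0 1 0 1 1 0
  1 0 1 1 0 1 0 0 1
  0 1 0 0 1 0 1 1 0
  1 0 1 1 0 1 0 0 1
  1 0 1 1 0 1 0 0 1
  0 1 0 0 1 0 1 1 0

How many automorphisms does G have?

The vertices split by degree into {2, 5, 7, 8} (degree 5) and {1, 3, 4, 6, 9} (degree 4); every edge runs between the two parts, so G is the complete bipartite graph K_{4,5}. The parts have unequal sizes, so no automorphism swaps them; each part is permuted independently, giving S_5 × S_4 of order 5!·4! = 2880.

2880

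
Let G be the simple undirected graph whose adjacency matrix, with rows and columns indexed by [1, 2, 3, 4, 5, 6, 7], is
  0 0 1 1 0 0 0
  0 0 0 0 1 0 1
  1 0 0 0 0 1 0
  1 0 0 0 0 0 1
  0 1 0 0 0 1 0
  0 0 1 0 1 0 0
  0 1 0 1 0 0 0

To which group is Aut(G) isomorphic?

the dihedral group of order 14

Every vertex has degree 2 and the graph is connected, so G is the 7-cycle C_7. C_7 has 7 rotations and 7 reflections, so Aut(C_7) ≅ D_7 of order 14.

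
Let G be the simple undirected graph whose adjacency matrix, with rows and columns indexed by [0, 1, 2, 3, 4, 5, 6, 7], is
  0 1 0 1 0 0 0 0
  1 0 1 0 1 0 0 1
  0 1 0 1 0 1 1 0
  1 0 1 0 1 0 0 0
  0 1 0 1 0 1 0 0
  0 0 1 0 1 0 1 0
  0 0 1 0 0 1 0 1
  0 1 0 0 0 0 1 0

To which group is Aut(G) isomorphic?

The degree sequence is [2, 4, 4, 3, 3, 3, 3, 2]. Checking the degree-preserving permutations of the vertex set shows that none except the identity preserves every edge, so Aut(G) is trivial.

1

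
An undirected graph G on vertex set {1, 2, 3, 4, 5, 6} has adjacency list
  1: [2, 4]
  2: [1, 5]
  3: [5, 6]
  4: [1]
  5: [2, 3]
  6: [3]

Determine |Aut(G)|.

The degree sequence is [2, 2, 2, 1, 2, 1]; the two degree-1 vertices 4 and 6 are the ends of a path, so G = P_6. A path has exactly one nontrivial symmetry — reversal — giving Aut(G) of order 2.

2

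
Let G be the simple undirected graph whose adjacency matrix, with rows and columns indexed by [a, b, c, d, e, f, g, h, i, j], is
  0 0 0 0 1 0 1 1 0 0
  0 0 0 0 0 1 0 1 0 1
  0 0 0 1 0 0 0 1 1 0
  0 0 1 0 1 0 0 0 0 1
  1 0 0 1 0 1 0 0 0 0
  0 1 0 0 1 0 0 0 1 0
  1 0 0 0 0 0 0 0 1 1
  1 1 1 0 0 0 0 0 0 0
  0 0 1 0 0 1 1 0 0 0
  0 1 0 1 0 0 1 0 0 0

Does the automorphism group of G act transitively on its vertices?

Yes

G is 3-regular on 10 vertices with no triangles and no 4-cycles (girth 5): this is the Petersen graph. Viewing the Petersen graph as the Kneser graph K(5,2) — vertices are 2-subsets of {1,…,5}, edges join disjoint pairs — its automorphisms are exactly the permutations of the 5-element set, so Aut ≅ S_5 of order 120. Under this action every vertex can be carried to every other, so G is vertex-transitive.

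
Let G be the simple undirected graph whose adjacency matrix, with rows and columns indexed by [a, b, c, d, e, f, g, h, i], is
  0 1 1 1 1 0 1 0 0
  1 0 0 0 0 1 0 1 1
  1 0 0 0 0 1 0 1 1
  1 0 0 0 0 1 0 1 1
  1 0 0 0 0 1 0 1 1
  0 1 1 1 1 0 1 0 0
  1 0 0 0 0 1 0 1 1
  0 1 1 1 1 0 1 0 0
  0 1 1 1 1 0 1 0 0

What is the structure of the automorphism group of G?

S_4 × S_5

The vertices split by degree into {a, f, h, i} (degree 5) and {b, c, d, e, g} (degree 4); every edge runs between the two parts, so G is the complete bipartite graph K_{4,5}. The parts have unequal sizes, so no automorphism swaps them; each part is permuted independently, giving S_4 × S_5 of order 4!·5! = 2880.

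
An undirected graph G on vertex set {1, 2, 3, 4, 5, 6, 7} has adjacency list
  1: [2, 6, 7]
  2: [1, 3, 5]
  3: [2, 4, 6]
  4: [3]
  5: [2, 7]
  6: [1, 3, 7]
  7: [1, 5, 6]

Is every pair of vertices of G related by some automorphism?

Vertex 4 is the only vertex of degree 1, so every automorphism fixes it; G is not vertex-transitive.

No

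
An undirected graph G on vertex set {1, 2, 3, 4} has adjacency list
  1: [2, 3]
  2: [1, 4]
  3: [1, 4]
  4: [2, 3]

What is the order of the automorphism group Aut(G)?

8

Every vertex has degree 2 and the graph is connected, so G is the 4-cycle C_4. The automorphisms of the 4-cycle are exactly the symmetries of a regular 4-gon: the dihedral group D_4, |D_4| = 8.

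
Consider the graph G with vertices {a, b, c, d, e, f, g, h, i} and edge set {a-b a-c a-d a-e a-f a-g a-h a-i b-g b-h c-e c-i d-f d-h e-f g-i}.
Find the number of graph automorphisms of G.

Vertex a is the unique vertex of degree 8; the remaining 8 vertices each have degree 3 and induce a cycle, so G is the wheel on 9 vertices with hub a. With the hub fixed, the remaining symmetry is that of the rim cycle C_8, giving the dihedral group D_8.

16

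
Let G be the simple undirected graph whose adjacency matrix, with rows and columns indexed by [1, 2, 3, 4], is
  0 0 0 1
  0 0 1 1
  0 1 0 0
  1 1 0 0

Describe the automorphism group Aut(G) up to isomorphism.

The degree sequence is [1, 2, 1, 2]; the two degree-1 vertices 1 and 3 are the ends of a path, so G = P_4. The only nontrivial automorphism of a path is the end-to-end reflection, so Aut(G) ≅ Z_2.

Z_2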